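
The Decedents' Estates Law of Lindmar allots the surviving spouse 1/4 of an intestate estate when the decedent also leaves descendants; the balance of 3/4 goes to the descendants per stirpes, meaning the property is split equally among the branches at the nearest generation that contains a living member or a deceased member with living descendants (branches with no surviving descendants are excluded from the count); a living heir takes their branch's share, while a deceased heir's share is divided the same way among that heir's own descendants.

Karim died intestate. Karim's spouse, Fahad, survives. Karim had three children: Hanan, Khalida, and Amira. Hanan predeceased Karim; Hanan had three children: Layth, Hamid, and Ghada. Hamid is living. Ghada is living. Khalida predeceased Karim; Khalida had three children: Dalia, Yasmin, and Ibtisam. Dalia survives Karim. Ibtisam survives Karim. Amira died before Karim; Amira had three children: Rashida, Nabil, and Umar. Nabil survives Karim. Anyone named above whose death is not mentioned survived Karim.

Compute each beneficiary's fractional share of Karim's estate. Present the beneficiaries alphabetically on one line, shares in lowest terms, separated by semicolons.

Fahad, as surviving spouse, takes 1/4.
The remaining 3/4 passes to Karim's descendants per stirpes.
The 3/4 is divided into 3 equal shares of 1/4 among Hanan, Khalida, Amira.
Hanan predeceased; the 1/4 allotted to Hanan's branch passes to Hanan's issue by representation.
The 1/4 is divided into 3 equal shares of 1/12 among Layth, Hamid, Ghada.
Layth is living and takes 1/12.
Hamid is living and takes 1/12.
Ghada is living and takes 1/12.
Khalida predeceased; the 1/4 allotted to Khalida's branch passes to Khalida's issue by representation.
The 1/4 is divided into 3 equal shares of 1/12 among Dalia, Yasmin, Ibtisam.
Dalia is living and takes 1/12.
Yasmin is living and takes 1/12.
Ibtisam is living and takes 1/12.
Amira predeceased; the 1/4 allotted to Amira's branch passes to Amira's issue by representation.
The 1/4 is divided into 3 equal shares of 1/12 among Rashida, Nabil, Umar.
Rashida is living and takes 1/12.
Nabil is living and takes 1/12.
Umar is living and takes 1/12.

Dalia 1/12; Fahad 1/4; Ghada 1/12; Hamid 1/12; Ibtisam 1/12; Layth 1/12; Nabil 1/12; Rashida 1/12; Umar 1/12; Yasmin 1/12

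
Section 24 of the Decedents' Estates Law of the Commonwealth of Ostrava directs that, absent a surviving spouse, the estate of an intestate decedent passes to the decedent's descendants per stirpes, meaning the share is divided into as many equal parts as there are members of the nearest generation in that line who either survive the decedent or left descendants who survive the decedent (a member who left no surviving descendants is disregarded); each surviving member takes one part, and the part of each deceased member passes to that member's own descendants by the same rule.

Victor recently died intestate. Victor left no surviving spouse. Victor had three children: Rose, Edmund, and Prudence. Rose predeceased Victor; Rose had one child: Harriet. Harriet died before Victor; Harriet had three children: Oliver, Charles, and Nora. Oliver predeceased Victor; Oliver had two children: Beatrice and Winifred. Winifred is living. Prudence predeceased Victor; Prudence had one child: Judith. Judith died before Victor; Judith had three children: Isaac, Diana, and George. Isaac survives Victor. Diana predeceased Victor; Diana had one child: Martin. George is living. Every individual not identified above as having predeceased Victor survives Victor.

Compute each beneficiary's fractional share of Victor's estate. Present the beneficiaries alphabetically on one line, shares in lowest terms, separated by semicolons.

Beatrice 1/18; Charles 1/9; Edmund 1/3; George 1/9; Isaac 1/9; Martin 1/9; Nora 1/9; Winifred 1/18

There is no surviving spouse, so the entire estate passes to Victor's descendants per stirpes.
The estate is divided into 3 equal shares of 1/3 among Rose, Edmund, Prudence.
Rose predeceased; the 1/3 allotted to Rose's branch passes to Rose's issue by representation.
Harriet's line is the sole branch at this level, so the full 1/3 passes to Harriet's issue by representation.
The 1/3 is divided into 3 equal shares of 1/9 among Oliver, Charles, Nora.
Oliver predeceased; the 1/9 allotted to Oliver's branch passes to Oliver's issue by representation.
The 1/9 is divided into 2 equal shares of 1/18 among Beatrice, Winifred.
Beatrice is living and takes 1/18.
Winifred is living and takes 1/18.
Charles is living and takes 1/9.
Nora is living and takes 1/9.
Edmund is living and takes 1/3.
Prudence predeceased; the 1/3 allotted to Prudence's branch passes to Prudence's issue by representation.
Judith's line is the sole branch at this level, so the full 1/3 passes to Judith's issue by representation.
The 1/3 is divided into 3 equal shares of 1/9 among Isaac, Diana, George.
Isaac is living and takes 1/9.
Diana predeceased; the 1/9 allotted to Diana's branch passes to Diana's issue by representation.
Martin is the sole taker at this level and receives the full 1/9.
George is living and takes 1/9.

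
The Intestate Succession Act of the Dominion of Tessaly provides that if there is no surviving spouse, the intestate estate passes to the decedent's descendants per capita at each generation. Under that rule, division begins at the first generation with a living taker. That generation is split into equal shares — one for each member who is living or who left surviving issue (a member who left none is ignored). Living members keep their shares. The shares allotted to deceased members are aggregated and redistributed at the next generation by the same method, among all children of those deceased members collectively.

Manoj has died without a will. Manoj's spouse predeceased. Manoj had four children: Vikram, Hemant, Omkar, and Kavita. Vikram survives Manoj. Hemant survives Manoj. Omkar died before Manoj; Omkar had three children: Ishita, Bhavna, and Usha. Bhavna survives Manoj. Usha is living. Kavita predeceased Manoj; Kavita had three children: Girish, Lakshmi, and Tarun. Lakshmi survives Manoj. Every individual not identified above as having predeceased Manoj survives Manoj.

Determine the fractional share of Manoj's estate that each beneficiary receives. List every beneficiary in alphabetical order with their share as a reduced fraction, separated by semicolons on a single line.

There is no surviving spouse, so the entire estate passes to Manoj's descendants per capita at each generation.
At generation 1 (Vikram, Hemant, Omkar, Kavita) there are 4 shares of (1)/4 = 1/4 each.
Living: Vikram and Hemant — each takes 1/4.
Deceased: Omkar and Kavita. Their combined 1/2 is pooled and carried to generation 2.
At generation 2 (Ishita, Bhavna, Usha, Girish, Lakshmi, Tarun) there are 6 shares of (1/2)/6 = 1/12 each.
Living: Ishita, Bhavna, Usha, Girish, Lakshmi, and Tarun — each takes 1/12.

Bhavna 1/12; Girish 1/12; Hemant 1/4; Ishita 1/12; Lakshmi 1/12; Tarun 1/12; Usha 1/12; Vikram 1/4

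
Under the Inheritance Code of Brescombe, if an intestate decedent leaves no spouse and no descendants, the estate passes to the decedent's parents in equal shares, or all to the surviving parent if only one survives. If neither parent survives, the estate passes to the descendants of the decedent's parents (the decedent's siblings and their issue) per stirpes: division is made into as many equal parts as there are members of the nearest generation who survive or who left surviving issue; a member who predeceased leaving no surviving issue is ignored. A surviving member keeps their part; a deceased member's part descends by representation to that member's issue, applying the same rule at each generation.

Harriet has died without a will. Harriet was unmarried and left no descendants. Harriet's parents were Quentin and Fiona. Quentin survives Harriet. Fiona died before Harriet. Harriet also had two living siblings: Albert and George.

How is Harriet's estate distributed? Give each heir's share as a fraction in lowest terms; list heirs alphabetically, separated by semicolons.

Only one parent, Quentin, survives, so Quentin takes the entire estate. The siblings take nothing because a surviving parent has priority.

Quentin 1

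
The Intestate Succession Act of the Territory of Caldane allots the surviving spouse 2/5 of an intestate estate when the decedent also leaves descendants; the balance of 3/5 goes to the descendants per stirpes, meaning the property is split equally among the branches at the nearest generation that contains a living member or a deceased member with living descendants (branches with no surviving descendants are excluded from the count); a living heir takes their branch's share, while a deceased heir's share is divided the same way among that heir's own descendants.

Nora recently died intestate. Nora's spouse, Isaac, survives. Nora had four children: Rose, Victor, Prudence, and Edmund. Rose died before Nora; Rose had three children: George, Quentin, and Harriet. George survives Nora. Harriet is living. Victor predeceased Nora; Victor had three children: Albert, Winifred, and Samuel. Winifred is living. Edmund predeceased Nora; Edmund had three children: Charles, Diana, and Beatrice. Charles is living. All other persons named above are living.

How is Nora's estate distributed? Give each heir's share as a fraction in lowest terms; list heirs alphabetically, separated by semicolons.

Albert 1/20; Beatrice 1/20; Charles 1/20; Diana 1/20; George 1/20; Harriet 1/20; Isaac 2/5; Prudence 3/20; Quentin 1/20; Samuel 1/20; Winifred 1/20

Isaac, as surviving spouse, takes 2/5.
The remaining 3/5 passes to Nora's descendants per stirpes.
The 3/5 is divided into 4 equal shares of 3/20 among Rose, Victor, Prudence, Edmund.
Rose predeceased; the 3/20 allotted to Rose's branch passes to Rose's issue by representation.
The 3/20 is divided into 3 equal shares of 1/20 among George, Quentin, Harriet.
George is living and takes 1/20.
Quentin is living and takes 1/20.
Harriet is living and takes 1/20.
Victor predeceased; the 3/20 allotted to Victor's branch passes to Victor's issue by representation.
The 3/20 is divided into 3 equal shares of 1/20 among Albert, Winifred, Samuel.
Albert is living and takes 1/20.
Winifred is living and takes 1/20.
Samuel is living and takes 1/20.
Prudence is living and takes 3/20.
Edmund predeceased; the 3/20 allotted to Edmund's branch passes to Edmund's issue by representation.
The 3/20 is divided into 3 equal shares of 1/20 among Charles, Diana, Beatrice.
Charles is living and takes 1/20.
Diana is living and takes 1/20.
Beatrice is living and takes 1/20.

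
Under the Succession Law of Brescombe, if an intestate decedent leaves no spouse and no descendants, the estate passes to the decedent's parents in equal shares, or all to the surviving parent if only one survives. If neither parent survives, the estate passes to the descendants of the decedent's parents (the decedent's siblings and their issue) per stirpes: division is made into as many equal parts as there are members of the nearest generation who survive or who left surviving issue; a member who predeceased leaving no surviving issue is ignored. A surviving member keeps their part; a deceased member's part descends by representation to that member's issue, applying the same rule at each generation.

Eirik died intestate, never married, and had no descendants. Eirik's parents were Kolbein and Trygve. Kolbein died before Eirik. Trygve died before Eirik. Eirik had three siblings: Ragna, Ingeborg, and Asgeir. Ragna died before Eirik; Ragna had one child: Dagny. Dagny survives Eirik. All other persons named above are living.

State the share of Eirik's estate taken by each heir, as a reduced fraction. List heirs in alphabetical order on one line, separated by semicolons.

Asgeir 1/3; Dagny 1/3; Ingeborg 1/3

Neither parent survives and there are no descendants, so the estate passes to Eirik's siblings and their issue per stirpes.
The estate is divided into 3 equal shares of 1/3 among Ragna, Ingeborg, Asgeir.
Ragna predeceased; the 1/3 allotted to Ragna's branch passes to Ragna's issue by representation.
Dagny is the sole taker at this level and receives the full 1/3.
Ingeborg is living and takes 1/3.
Asgeir is living and takes 1/3.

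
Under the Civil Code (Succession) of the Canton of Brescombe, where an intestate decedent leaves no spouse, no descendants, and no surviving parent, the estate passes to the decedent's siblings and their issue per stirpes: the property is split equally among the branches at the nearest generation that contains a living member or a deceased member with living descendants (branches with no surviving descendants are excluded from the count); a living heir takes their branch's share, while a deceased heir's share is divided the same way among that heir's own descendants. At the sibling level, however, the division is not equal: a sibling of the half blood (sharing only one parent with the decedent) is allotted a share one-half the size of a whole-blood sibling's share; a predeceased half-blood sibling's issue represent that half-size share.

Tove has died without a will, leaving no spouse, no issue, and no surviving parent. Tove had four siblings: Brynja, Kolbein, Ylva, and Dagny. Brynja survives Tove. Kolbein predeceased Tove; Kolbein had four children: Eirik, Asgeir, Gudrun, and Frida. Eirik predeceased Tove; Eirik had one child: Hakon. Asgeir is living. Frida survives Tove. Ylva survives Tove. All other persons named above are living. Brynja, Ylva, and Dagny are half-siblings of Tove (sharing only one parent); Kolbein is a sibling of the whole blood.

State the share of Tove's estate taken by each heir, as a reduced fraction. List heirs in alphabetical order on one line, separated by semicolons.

Asgeir 1/10; Brynja 1/5; Dagny 1/5; Frida 1/10; Gudrun 1/10; Hakon 1/10; Ylva 1/5

No spouse, descendants, or parent survives, so the estate passes to Tove's siblings per stirpes.
Half-blood siblings count for one-half the weight of whole-blood siblings at the initial division.
Dividing 1 in proportion to weights (total weight 5/2): Brynja (weight 1/2) → 1/5; Kolbein (weight 1) → 2/5; Ylva (weight 1/2) → 1/5; Dagny (weight 1/2) → 1/5.
Brynja is living and takes 1/5.
Kolbein predeceased; the 2/5 allotted to Kolbein's branch passes to Kolbein's issue by representation.
The 2/5 is divided into 4 equal shares of 1/10 among Eirik, Asgeir, Gudrun, Frida.
Eirik predeceased; the 1/10 allotted to Eirik's branch passes to Eirik's issue by representation.
Hakon is the sole taker at this level and receives the full 1/10.
Asgeir is living and takes 1/10.
Gudrun is living and takes 1/10.
Frida is living and takes 1/10.
Ylva is living and takes 1/5.
Dagny is living and takes 1/5.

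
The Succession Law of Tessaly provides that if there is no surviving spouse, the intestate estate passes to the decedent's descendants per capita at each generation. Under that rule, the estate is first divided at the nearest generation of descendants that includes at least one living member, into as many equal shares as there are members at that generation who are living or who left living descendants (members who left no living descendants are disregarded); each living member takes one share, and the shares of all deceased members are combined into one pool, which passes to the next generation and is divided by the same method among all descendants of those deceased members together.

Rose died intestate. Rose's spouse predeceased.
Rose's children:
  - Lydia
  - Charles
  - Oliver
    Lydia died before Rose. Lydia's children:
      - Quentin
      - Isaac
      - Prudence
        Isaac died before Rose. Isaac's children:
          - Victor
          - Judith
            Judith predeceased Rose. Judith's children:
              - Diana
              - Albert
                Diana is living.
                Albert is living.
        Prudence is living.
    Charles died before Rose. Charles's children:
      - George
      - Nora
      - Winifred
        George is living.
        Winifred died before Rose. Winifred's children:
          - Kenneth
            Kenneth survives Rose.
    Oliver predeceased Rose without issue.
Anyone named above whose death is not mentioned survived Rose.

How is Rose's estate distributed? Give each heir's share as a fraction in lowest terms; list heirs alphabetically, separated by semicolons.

There is no surviving spouse, so the entire estate passes to Rose's descendants per capita at each generation.
No one at generation 1 (Lydia, Charles) is living; moving to the next generation.
At generation 2 (Quentin, Isaac, Prudence, George, Nora, Winifred) there are 6 shares of (1)/6 = 1/6 each.
Living: Quentin, Prudence, George, and Nora — each takes 1/6.
Deceased: Isaac and Winifred. Their combined 1/3 is pooled and carried to generation 3.
At generation 3 (Victor, Judith, Kenneth) there are 3 shares of (1/3)/3 = 1/9 each.
Living: Victor and Kenneth — each takes 1/9.
Deceased: Judith. That 1/9 share is carried to generation 4.
At generation 4 (Diana, Albert) there are 2 shares of (1/9)/2 = 1/18 each.
Living: Diana and Albert — each takes 1/18.

Albert 1/18; Diana 1/18; George 1/6; Kenneth 1/9; Nora 1/6; Prudence 1/6; Quentin 1/6; Victor 1/9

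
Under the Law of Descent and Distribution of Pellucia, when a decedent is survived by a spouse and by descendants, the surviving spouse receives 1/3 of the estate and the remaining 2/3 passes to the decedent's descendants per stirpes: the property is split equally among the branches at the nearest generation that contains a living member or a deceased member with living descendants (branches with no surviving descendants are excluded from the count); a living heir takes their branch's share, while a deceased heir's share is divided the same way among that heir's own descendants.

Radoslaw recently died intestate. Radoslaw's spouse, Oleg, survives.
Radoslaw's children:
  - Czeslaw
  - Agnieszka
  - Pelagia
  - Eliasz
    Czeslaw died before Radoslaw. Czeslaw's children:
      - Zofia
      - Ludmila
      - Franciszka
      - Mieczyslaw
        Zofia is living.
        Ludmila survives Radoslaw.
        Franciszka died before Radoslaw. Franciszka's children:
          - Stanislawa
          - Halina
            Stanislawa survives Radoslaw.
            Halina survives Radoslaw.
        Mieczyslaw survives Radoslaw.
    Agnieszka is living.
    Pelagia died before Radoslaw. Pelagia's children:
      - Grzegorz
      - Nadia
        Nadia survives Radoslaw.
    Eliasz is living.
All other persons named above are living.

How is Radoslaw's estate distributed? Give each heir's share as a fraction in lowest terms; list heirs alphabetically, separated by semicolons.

Agnieszka 1/6; Eliasz 1/6; Grzegorz 1/12; Halina 1/48; Ludmila 1/24; Mieczyslaw 1/24; Nadia 1/12; Oleg 1/3; Stanislawa 1/48; Zofia 1/24

Oleg, as surviving spouse, takes 1/3.
The remaining 2/3 passes to Radoslaw's descendants per stirpes.
The 2/3 is divided into 4 equal shares of 1/6 among Czeslaw, Agnieszka, Pelagia, Eliasz.
Czeslaw predeceased; the 1/6 allotted to Czeslaw's branch passes to Czeslaw's issue by representation.
The 1/6 is divided into 4 equal shares of 1/24 among Zofia, Ludmila, Franciszka, Mieczyslaw.
Zofia is living and takes 1/24.
Ludmila is living and takes 1/24.
Franciszka predeceased; the 1/24 allotted to Franciszka's branch passes to Franciszka's issue by representation.
The 1/24 is divided into 2 equal shares of 1/48 among Stanislawa, Halina.
Stanislawa is living and takes 1/48.
Halina is living and takes 1/48.
Mieczyslaw is living and takes 1/24.
Agnieszka is living and takes 1/6.
Pelagia predeceased; the 1/6 allotted to Pelagia's branch passes to Pelagia's issue by representation.
The 1/6 is divided into 2 equal shares of 1/12 among Grzegorz, Nadia.
Grzegorz is living and takes 1/12.
Nadia is living and takes 1/12.
Eliasz is living and takes 1/6.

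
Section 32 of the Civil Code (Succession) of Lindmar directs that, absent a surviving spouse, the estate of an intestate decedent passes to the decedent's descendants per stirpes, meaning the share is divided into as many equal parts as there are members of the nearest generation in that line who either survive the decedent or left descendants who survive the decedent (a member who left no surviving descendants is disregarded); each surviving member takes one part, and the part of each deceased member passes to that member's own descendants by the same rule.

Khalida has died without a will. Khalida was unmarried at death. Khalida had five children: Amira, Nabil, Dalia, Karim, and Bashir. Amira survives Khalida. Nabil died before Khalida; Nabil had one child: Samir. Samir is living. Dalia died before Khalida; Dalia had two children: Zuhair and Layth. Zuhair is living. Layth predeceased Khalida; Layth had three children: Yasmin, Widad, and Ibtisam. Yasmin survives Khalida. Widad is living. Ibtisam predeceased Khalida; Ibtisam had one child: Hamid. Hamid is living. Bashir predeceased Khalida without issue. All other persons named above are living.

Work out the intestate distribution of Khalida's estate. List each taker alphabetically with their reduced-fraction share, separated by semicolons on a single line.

Amira 1/4; Hamid 1/24; Karim 1/4; Samir 1/4; Widad 1/24; Yasmin 1/24; Zuhair 1/8

There is no surviving spouse, so the entire estate passes to Khalida's descendants per stirpes.
Bashir left no surviving issue, so that branch lapses and is disregarded.
The estate is divided into 4 equal shares of 1/4 among Amira, Nabil, Dalia, Karim.
Amira is living and takes 1/4.
Nabil predeceased; the 1/4 allotted to Nabil's branch passes to Nabil's issue by representation.
Samir is the sole taker at this level and receives the full 1/4.
Dalia predeceased; the 1/4 allotted to Dalia's branch passes to Dalia's issue by representation.
The 1/4 is divided into 2 equal shares of 1/8 among Zuhair, Layth.
Zuhair is living and takes 1/8.
Layth predeceased; the 1/8 allotted to Layth's branch passes to Layth's issue by representation.
The 1/8 is divided into 3 equal shares of 1/24 among Yasmin, Widad, Ibtisam.
Yasmin is living and takes 1/24.
Widad is living and takes 1/24.
Ibtisam predeceased; the 1/24 allotted to Ibtisam's branch passes to Ibtisam's issue by representation.
Hamid is the sole taker at this level and receives the full 1/24.
Karim is living and takes 1/4.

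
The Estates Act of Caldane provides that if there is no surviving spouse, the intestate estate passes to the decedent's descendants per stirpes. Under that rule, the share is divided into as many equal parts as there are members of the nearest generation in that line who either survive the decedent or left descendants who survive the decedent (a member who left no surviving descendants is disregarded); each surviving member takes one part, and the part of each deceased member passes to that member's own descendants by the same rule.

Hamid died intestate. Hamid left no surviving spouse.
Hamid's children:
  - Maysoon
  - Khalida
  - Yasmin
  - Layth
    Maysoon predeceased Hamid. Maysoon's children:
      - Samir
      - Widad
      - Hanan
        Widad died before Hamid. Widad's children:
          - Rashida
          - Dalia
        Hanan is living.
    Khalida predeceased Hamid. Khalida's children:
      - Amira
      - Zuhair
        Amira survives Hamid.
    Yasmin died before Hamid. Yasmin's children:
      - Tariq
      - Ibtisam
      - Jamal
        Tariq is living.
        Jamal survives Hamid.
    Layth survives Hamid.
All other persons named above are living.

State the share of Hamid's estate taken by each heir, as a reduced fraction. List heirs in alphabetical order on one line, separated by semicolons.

There is no surviving spouse, so the entire estate passes to Hamid's descendants per stirpes.
The estate is divided into 4 equal shares of 1/4 among Maysoon, Khalida, Yasmin, Layth.
Maysoon predeceased; the 1/4 allotted to Maysoon's branch passes to Maysoon's issue by representation.
The 1/4 is divided into 3 equal shares of 1/12 among Samir, Widad, Hanan.
Samir is living and takes 1/12.
Widad predeceased; the 1/12 allotted to Widad's branch passes to Widad's issue by representation.
The 1/12 is divided into 2 equal shares of 1/24 among Rashida, Dalia.
Rashida is living and takes 1/24.
Dalia is living and takes 1/24.
Hanan is living and takes 1/12.
Khalida predeceased; the 1/4 allotted to Khalida's branch passes to Khalida's issue by representation.
The 1/4 is divided into 2 equal shares of 1/8 among Amira, Zuhair.
Amira is living and takes 1/8.
Zuhair is living and takes 1/8.
Yasmin predeceased; the 1/4 allotted to Yasmin's branch passes to Yasmin's issue by representation.
The 1/4 is divided into 3 equal shares of 1/12 among Tariq, Ibtisam, Jamal.
Tariq is living and takes 1/12.
Ibtisam is living and takes 1/12.
Jamal is living and takes 1/12.
Layth is living and takes 1/4.

Amira 1/8; Dalia 1/24; Hanan 1/12; Ibtisam 1/12; Jamal 1/12; Layth 1/4; Rashida 1/24; Samir 1/12; Tariq 1/12; Zuhair 1/8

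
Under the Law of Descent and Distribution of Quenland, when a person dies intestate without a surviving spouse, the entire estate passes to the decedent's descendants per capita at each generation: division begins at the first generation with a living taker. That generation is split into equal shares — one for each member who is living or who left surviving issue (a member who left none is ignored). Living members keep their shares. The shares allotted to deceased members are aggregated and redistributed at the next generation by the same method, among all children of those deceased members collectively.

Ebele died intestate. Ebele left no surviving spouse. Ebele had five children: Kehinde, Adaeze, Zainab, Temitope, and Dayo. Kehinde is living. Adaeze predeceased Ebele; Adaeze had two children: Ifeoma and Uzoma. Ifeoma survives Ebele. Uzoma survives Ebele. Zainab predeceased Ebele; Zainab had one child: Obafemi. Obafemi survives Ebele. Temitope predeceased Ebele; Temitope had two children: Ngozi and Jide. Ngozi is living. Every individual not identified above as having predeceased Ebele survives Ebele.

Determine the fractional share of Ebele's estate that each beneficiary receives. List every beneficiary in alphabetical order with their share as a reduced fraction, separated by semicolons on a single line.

Dayo 1/5; Ifeoma 3/25; Jide 3/25; Kehinde 1/5; Ngozi 3/25; Obafemi 3/25; Uzoma 3/25

There is no surviving spouse, so the entire estate passes to Ebele's descendants per capita at each generation.
At generation 1 (Kehinde, Adaeze, Zainab, Temitope, Dayo) there are 5 shares of (1)/5 = 1/5 each.
Living: Kehinde and Dayo — each takes 1/5.
Deceased: Adaeze, Zainab, and Temitope. Their combined 3/5 is pooled and carried to generation 2.
At generation 2 (Ifeoma, Uzoma, Obafemi, Ngozi, Jide) there are 5 shares of (3/5)/5 = 3/25 each.
Living: Ifeoma, Uzoma, Obafemi, Ngozi, and Jide — each takes 3/25.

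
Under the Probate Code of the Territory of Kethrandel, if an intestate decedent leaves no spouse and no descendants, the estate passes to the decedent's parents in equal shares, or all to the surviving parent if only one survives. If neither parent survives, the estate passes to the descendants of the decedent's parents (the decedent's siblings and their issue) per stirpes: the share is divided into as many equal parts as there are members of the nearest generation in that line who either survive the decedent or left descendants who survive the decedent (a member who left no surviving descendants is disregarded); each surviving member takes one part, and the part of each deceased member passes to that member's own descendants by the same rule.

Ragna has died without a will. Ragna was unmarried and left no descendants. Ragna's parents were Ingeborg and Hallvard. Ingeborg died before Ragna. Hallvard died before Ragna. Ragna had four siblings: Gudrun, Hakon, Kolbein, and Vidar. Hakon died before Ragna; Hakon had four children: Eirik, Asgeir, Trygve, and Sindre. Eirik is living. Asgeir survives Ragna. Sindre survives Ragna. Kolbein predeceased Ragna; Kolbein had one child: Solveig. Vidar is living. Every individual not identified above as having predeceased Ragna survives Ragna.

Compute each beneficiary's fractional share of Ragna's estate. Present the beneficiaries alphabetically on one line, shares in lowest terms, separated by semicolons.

Neither parent survives and there are no descendants, so the estate passes to Ragna's siblings and their issue per stirpes.
The estate is divided into 4 equal shares of 1/4 among Gudrun, Hakon, Kolbein, Vidar.
Gudrun is living and takes 1/4.
Hakon predeceased; the 1/4 allotted to Hakon's branch passes to Hakon's issue by representation.
The 1/4 is divided into 4 equal shares of 1/16 among Eirik, Asgeir, Trygve, Sindre.
Eirik is living and takes 1/16.
Asgeir is living and takes 1/16.
Trygve is living and takes 1/16.
Sindre is living and takes 1/16.
Kolbein predeceased; the 1/4 allotted to Kolbein's branch passes to Kolbein's issue by representation.
Solveig is the sole taker at this level and receives the full 1/4.
Vidar is living and takes 1/4.

Asgeir 1/16; Eirik 1/16; Gudrun 1/4; Sindre 1/16; Solveig 1/4; Trygve 1/16; Vidar 1/4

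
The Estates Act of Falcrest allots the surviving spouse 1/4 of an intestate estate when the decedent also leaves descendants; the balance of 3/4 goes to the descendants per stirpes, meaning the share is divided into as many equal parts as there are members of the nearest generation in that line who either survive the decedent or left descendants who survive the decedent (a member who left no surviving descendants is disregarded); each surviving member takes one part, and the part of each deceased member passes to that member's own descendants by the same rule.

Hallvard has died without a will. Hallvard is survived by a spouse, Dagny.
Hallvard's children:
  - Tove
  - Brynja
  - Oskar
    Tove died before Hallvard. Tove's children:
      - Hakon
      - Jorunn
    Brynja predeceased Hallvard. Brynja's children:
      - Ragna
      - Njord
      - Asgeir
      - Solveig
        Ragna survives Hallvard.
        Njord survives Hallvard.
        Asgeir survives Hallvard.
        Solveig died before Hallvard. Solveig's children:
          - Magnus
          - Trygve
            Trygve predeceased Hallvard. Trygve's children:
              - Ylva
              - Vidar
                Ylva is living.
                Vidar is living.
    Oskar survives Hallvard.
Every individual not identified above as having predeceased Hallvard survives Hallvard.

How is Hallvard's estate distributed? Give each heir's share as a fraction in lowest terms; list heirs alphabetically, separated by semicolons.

Asgeir 1/16; Dagny 1/4; Hakon 1/8; Jorunn 1/8; Magnus 1/32; Njord 1/16; Oskar 1/4; Ragna 1/16; Vidar 1/64; Ylva 1/64

Dagny, as surviving spouse, takes 1/4.
The remaining 3/4 passes to Hallvard's descendants per stirpes.
The 3/4 is divided into 3 equal shares of 1/4 among Tove, Brynja, Oskar.
Tove predeceased; the 1/4 allotted to Tove's branch passes to Tove's issue by representation.
The 1/4 is divided into 2 equal shares of 1/8 among Hakon, Jorunn.
Hakon is living and takes 1/8.
Jorunn is living and takes 1/8.
Brynja predeceased; the 1/4 allotted to Brynja's branch passes to Brynja's issue by representation.
The 1/4 is divided into 4 equal shares of 1/16 among Ragna, Njord, Asgeir, Solveig.
Ragna is living and takes 1/16.
Njord is living and takes 1/16.
Asgeir is living and takes 1/16.
Solveig predeceased; the 1/16 allotted to Solveig's branch passes to Solveig's issue by representation.
The 1/16 is divided into 2 equal shares of 1/32 among Magnus, Trygve.
Magnus is living and takes 1/32.
Trygve predeceased; the 1/32 allotted to Trygve's branch passes to Trygve's issue by representation.
The 1/32 is divided into 2 equal shares of 1/64 among Ylva, Vidar.
Ylva is living and takes 1/64.
Vidar is living and takes 1/64.
Oskar is living and takes 1/4.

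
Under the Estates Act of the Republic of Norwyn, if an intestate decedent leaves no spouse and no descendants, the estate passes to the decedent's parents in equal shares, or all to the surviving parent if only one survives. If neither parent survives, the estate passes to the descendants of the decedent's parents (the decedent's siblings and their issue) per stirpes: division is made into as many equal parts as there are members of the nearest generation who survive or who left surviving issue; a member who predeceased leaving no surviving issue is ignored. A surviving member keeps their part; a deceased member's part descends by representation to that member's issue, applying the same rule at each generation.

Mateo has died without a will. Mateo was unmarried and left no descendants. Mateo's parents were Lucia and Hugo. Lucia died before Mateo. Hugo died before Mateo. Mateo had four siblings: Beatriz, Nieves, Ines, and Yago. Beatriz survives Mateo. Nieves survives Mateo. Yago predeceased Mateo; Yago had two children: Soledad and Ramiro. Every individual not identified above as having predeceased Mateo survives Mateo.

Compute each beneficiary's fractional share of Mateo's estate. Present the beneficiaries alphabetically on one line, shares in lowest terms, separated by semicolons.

Neither parent survives and there are no descendants, so the estate passes to Mateo's siblings and their issue per stirpes.
The estate is divided into 4 equal shares of 1/4 among Beatriz, Nieves, Ines, Yago.
Beatriz is living and takes 1/4.
Nieves is living and takes 1/4.
Ines is living and takes 1/4.
Yago predeceased; the 1/4 allotted to Yago's branch passes to Yago's issue by representation.
The 1/4 is divided into 2 equal shares of 1/8 among Soledad, Ramiro.
Soledad is living and takes 1/8.
Ramiro is living and takes 1/8.

Beatriz 1/4; Ines 1/4; Nieves 1/4; Ramiro 1/8; Soledad 1/8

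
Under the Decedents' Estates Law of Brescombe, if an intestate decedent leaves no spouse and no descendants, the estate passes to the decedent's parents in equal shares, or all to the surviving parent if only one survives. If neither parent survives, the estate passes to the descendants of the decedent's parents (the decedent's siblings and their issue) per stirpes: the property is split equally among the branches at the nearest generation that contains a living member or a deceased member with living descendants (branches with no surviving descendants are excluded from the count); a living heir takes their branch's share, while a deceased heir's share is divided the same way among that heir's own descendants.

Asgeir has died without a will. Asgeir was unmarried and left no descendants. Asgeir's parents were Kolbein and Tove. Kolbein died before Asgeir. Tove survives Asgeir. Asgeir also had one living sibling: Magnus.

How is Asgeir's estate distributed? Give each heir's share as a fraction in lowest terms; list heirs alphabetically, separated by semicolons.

Tove 1

Only one parent, Tove, survives, so Tove takes the entire estate. The siblings take nothing because a surviving parent has priority.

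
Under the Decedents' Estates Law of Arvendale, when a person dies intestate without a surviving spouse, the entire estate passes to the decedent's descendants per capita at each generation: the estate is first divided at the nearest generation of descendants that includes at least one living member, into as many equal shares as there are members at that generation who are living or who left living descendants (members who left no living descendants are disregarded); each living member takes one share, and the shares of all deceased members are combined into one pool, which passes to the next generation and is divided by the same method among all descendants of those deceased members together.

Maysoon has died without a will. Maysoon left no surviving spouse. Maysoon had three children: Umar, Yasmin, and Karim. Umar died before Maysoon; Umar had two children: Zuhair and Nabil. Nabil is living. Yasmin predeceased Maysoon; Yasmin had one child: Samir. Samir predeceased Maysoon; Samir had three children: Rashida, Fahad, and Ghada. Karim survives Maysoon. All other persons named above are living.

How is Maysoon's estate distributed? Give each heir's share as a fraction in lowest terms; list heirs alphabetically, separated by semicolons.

There is no surviving spouse, so the entire estate passes to Maysoon's descendants per capita at each generation.
At generation 1 (Umar, Yasmin, Karim) there are 3 shares of (1)/3 = 1/3 each.
Living: Karim — each takes 1/3.
Deceased: Umar and Yasmin. Their combined 2/3 is pooled and carried to generation 2.
At generation 2 (Zuhair, Nabil, Samir) there are 3 shares of (2/3)/3 = 2/9 each.
Living: Zuhair and Nabil — each takes 2/9.
Deceased: Samir. That 2/9 share is carried to generation 3.
At generation 3 (Rashida, Fahad, Ghada) there are 3 shares of (2/9)/3 = 2/27 each.
Living: Rashida, Fahad, and Ghada — each takes 2/27.

Fahad 2/27; Ghada 2/27; Karim 1/3; Nabil 2/9; Rashida 2/27; Zuhair 2/9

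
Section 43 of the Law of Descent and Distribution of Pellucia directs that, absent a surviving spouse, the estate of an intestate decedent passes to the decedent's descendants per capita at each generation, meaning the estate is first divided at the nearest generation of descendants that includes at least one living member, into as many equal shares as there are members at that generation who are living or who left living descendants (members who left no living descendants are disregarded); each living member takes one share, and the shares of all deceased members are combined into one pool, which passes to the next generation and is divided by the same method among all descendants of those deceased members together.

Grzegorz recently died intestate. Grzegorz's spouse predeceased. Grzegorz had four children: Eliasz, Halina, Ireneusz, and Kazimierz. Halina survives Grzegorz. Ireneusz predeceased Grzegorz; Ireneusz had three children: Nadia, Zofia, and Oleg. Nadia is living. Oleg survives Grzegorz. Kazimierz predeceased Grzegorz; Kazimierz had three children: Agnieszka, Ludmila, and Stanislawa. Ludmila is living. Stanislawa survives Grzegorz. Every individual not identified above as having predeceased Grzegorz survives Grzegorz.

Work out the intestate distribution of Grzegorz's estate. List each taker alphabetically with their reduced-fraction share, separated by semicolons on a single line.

Agnieszka 1/12; Eliasz 1/4; Halina 1/4; Ludmila 1/12; Nadia 1/12; Oleg 1/12; Stanislawa 1/12; Zofia 1/12

There is no surviving spouse, so the entire estate passes to Grzegorz's descendants per capita at each generation.
At generation 1 (Eliasz, Halina, Ireneusz, Kazimierz) there are 4 shares of (1)/4 = 1/4 each.
Living: Eliasz and Halina — each takes 1/4.
Deceased: Ireneusz and Kazimierz. Their combined 1/2 is pooled and carried to generation 2.
At generation 2 (Nadia, Zofia, Oleg, Agnieszka, Ludmila, Stanislawa) there are 6 shares of (1/2)/6 = 1/12 each.
Living: Nadia, Zofia, Oleg, Agnieszka, Ludmila, and Stanislawa — each takes 1/12.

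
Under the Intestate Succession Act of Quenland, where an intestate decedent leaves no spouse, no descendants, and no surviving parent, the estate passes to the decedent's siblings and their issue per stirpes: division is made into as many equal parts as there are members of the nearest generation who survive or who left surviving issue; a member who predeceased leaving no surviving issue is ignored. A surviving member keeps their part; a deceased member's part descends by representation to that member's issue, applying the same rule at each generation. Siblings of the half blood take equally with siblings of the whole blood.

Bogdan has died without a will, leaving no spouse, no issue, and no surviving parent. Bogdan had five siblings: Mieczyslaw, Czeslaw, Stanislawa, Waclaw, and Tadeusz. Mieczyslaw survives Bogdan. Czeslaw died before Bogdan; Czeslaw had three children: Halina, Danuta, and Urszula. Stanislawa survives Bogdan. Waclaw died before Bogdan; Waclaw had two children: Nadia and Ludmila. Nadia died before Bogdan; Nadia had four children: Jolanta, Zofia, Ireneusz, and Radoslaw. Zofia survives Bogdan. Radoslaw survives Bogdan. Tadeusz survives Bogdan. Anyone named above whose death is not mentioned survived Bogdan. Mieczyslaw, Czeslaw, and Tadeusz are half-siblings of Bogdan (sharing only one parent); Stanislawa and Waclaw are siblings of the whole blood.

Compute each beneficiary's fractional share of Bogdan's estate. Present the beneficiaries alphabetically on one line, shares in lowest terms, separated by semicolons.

No spouse, descendants, or parent survives, so the estate passes to Bogdan's siblings per stirpes.
Half-blood and whole-blood siblings take equally under the stated rule.
The estate is divided into 5 equal shares of 1/5 among Mieczyslaw, Czeslaw, Stanislawa, Waclaw, Tadeusz.
Mieczyslaw is living and takes 1/5.
Czeslaw predeceased; the 1/5 allotted to Czeslaw's branch passes to Czeslaw's issue by representation.
The 1/5 is divided into 3 equal shares of 1/15 among Halina, Danuta, Urszula.
Halina is living and takes 1/15.
Danuta is living and takes 1/15.
Urszula is living and takes 1/15.
Stanislawa is living and takes 1/5.
Waclaw predeceased; the 1/5 allotted to Waclaw's branch passes to Waclaw's issue by representation.
The 1/5 is divided into 2 equal shares of 1/10 among Nadia, Ludmila.
Nadia predeceased; the 1/10 allotted to Nadia's branch passes to Nadia's issue by representation.
The 1/10 is divided into 4 equal shares of 1/40 among Jolanta, Zofia, Ireneusz, Radoslaw.
Jolanta is living and takes 1/40.
Zofia is living and takes 1/40.
Ireneusz is living and takes 1/40.
Radoslaw is living and takes 1/40.
Ludmila is living and takes 1/10.
Tadeusz is living and takes 1/5.

Danuta 1/15; Halina 1/15; Ireneusz 1/40; Jolanta 1/40; Ludmila 1/10; Mieczyslaw 1/5; Radoslaw 1/40; Stanislawa 1/5; Tadeusz 1/5; Urszula 1/15; Zofia 1/40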